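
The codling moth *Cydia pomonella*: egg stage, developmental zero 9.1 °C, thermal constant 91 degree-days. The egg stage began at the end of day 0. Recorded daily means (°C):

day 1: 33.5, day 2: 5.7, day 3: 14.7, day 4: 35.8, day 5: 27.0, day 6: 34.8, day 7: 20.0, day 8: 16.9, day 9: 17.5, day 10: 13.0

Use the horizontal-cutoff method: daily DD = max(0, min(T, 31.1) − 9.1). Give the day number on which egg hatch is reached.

Daily DD above 9.1 °C (capped at 22.0): 22.0, 0.0, 5.6, 22.0, 17.9, 22.0, 10.9, 7.8, 8.4, 3.9.
Cumulative: 22.0, 22.0, 27.6, 49.6, 67.5, 89.5, 100.4, 108.2, 116.6, 120.5.
The total first reaches 91 DD on day 7.

day 7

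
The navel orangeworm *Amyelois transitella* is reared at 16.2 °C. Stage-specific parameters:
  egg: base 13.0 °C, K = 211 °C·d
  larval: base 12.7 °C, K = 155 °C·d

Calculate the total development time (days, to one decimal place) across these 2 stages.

egg: 211 / (16.2 − 13.0) = 211 / 3.2 = 65.938 d.
larval: 155 / (16.2 − 12.7) = 155 / 3.5 = 44.286 d.
Sum = 110.223 ≈ 110.2 days.

110.2 days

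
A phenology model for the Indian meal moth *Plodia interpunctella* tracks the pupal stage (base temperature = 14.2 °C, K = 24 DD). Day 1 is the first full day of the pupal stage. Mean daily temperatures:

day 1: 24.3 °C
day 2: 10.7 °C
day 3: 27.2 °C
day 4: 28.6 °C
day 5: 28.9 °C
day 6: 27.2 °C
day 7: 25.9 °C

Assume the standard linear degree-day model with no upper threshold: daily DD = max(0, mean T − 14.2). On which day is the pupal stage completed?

day 4

Daily DD above 14.2 °C: 10.1, 0.0, 13.0, 14.4, 14.7, 13.0, 11.7.
Cumulative: 10.1, 10.1, 23.1, 37.5, 52.2, 65.2, 76.9.
The total first reaches 24 DD on day 4.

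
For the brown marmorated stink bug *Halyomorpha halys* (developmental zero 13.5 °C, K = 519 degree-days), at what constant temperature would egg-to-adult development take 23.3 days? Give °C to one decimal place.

35.8 °C

Required daily accumulation = 519 / 23.3 = 22.275 DD/day.
T = T_base + 22.275 = 13.5 + 22.275 = 35.775 ≈ 35.8 °C.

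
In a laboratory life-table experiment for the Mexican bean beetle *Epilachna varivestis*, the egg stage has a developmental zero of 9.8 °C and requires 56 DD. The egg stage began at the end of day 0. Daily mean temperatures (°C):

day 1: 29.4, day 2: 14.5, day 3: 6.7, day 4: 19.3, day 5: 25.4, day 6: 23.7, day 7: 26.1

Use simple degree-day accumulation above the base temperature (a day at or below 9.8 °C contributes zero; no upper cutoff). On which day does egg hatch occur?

Daily DD above 9.8 °C: 19.6, 4.7, 0.0, 9.5, 15.6, 13.9, 16.3.
Cumulative: 19.6, 24.3, 24.3, 33.8, 49.4, 63.3, 79.6.
The total first reaches 56 DD on day 6.

day 6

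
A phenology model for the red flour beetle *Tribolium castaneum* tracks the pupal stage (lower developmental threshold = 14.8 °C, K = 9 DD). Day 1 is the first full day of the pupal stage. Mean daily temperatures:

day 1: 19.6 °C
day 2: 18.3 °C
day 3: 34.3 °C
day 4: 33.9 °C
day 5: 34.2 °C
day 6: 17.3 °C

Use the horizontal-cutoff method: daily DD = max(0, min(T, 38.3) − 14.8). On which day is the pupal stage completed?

day 3

Daily DD above 14.8 °C (capped at 23.5): 4.8, 3.5, 19.5, 19.1, 19.4, 2.5.
Cumulative: 4.8, 8.3, 27.8, 46.9, 66.3, 68.8.
The total first reaches 9 DD on day 3.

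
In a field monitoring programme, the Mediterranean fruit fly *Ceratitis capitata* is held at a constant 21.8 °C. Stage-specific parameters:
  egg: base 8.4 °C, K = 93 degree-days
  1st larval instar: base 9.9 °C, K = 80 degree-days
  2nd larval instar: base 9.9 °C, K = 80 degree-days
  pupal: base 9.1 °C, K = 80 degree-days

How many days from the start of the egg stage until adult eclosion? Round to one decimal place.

egg: 93 / (21.8 − 8.4) = 93 / 13.4 = 6.940 d.
1st larval instar: 80 / (21.8 − 9.9) = 80 / 11.9 = 6.723 d.
2nd larval instar: 80 / (21.8 − 9.9) = 80 / 11.9 = 6.723 d.
pupal: 80 / (21.8 − 9.1) = 80 / 12.7 = 6.299 d.
Sum = 26.685 ≈ 26.7 days.

26.7 days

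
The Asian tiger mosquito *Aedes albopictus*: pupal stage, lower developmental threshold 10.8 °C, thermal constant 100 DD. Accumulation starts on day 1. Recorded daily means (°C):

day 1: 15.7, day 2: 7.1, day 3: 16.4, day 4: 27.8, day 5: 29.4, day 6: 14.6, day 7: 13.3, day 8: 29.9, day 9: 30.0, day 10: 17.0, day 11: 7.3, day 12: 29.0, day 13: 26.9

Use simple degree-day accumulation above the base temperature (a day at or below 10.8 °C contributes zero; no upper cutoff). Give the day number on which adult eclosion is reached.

day 12

Daily DD above 10.8 °C: 4.9, 0.0, 5.6, 17.0, 18.6, 3.8, 2.5, 19.1, 19.2, 6.2, 0.0, 18.2, 16.1.
Cumulative: 4.9, 4.9, 10.5, 27.5, 46.1, 49.9, 52.4, 71.5, 90.7, 96.9, 96.9, 115.1, 131.2.
The total first reaches 100 DD on day 12.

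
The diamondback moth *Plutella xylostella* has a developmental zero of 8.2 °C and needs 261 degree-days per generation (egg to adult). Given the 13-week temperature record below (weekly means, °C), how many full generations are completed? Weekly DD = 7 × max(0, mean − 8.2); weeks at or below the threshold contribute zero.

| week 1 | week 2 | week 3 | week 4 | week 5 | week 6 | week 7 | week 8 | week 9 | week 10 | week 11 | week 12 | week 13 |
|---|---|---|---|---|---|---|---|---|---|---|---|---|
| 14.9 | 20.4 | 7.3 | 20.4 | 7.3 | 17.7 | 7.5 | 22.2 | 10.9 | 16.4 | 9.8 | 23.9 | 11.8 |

2 generations

Weekly DD (7 × max(0, T̄ − 8.2)): 46.9, 85.4, 0.0, 85.4, 0.0, 66.5, 0.0, 98.0, 18.9, 57.4, 11.2, 109.9, 25.2.
Season total = 604.8 DD.
Complete generations = ⌊604.8 / 261⌋ = 2.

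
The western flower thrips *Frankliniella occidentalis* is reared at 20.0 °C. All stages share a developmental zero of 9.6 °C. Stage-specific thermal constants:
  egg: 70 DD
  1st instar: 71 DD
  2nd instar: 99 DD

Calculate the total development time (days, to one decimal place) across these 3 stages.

23.1 days

Daily accumulation at 20.0 °C = 20.0 − 9.6 = 10.4 DD/day.
Total K = 70 + 71 + 99 = 240 DD.
Total duration = 240 / 10.4 = 23.077 ≈ 23.1 days.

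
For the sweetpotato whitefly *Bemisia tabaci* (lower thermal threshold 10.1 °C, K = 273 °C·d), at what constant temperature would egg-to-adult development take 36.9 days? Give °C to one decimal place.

17.5 °C

Required daily accumulation = 273 / 36.9 = 7.398 DD/day.
T = T_base + 7.398 = 10.1 + 7.398 = 17.498 ≈ 17.5 °C.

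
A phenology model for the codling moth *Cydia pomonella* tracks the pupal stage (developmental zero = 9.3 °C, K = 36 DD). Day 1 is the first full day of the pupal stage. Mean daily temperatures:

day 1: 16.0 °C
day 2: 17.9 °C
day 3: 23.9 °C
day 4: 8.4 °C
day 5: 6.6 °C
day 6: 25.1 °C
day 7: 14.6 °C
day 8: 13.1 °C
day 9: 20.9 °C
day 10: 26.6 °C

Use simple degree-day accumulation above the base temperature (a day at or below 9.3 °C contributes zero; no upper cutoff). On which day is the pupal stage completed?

day 6

Daily DD above 9.3 °C: 6.7, 8.6, 14.6, 0.0, 0.0, 15.8, 5.3, 3.8, 11.6, 17.3.
Cumulative: 6.7, 15.3, 29.9, 29.9, 29.9, 45.7, 51.0, 54.8, 66.4, 83.7.
The total first reaches 36 DD on day 6.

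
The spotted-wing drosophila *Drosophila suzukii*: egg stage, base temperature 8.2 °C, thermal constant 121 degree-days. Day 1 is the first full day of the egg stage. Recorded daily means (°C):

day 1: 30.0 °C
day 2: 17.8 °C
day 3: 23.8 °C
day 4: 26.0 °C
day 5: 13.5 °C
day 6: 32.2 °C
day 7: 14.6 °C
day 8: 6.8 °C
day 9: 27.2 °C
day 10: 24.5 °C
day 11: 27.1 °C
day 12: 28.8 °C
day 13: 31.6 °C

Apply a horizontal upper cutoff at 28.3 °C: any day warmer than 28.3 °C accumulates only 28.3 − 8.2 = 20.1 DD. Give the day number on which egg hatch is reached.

day 10

Daily DD above 8.2 °C (capped at 20.1): 20.1, 9.6, 15.6, 17.8, 5.3, 20.1, 6.4, 0.0, 19.0, 16.3, 18.9, 20.1, 20.1.
Cumulative: 20.1, 29.7, 45.3, 63.1, 68.4, 88.5, 94.9, 94.9, 113.9, 130.2, 149.1, 169.2, 189.3.
The total first reaches 121 DD on day 10.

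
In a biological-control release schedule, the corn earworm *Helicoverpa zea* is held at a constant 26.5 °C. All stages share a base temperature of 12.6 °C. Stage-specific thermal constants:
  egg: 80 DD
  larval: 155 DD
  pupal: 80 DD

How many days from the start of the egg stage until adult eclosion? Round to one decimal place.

22.7 days

Daily accumulation at 26.5 °C = 26.5 − 12.6 = 13.9 DD/day.
Total K = 80 + 155 + 80 = 315 DD.
Total duration = 315 / 13.9 = 22.662 ≈ 22.7 days.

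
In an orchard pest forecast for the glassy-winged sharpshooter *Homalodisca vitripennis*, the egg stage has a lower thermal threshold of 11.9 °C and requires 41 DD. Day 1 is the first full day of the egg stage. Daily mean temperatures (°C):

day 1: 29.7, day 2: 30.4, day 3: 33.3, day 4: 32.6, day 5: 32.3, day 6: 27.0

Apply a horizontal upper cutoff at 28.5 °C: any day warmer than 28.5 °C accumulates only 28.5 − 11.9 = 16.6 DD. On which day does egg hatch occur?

day 3

Daily DD above 11.9 °C (capped at 16.6): 16.6, 16.6, 16.6, 16.6, 16.6, 15.1.
Cumulative: 16.6, 33.2, 49.8, 66.4, 83.0, 98.1.
The total first reaches 41 DD on day 3.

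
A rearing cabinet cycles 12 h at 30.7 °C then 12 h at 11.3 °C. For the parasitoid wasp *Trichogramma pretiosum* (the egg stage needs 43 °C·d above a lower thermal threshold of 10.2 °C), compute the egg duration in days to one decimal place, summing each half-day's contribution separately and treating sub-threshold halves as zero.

4.0 days

Day half: max(0, 30.7 − 10.2) × 0.5 = 20.5 × 0.5 = 10.25 DD.
Night half: max(0, 11.3 − 10.2) × 0.5 = 1.1 × 0.5 = 0.55 DD.
Per 24 h: 10.80 DD/day.
Duration = 43 / 10.80 = 3.981 ≈ 4.0 days.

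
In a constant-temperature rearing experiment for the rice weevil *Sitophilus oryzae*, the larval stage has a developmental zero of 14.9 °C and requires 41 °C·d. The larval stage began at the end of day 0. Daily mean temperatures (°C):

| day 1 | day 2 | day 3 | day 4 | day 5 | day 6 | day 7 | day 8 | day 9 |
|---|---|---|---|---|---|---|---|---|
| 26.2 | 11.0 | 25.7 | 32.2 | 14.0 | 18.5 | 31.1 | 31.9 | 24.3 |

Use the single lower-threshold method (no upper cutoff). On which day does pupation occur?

Daily DD above 14.9 °C: 11.3, 0.0, 10.8, 17.3, 0.0, 3.6, 16.2, 17.0, 9.4.
Cumulative: 11.3, 11.3, 22.1, 39.4, 39.4, 43.0, 59.2, 76.2, 85.6.
The total first reaches 41 DD on day 6.

day 6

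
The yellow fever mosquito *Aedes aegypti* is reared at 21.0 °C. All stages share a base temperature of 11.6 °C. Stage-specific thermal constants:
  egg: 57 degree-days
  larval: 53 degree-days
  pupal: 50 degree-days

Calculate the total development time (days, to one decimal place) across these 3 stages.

17.0 days

Daily accumulation at 21.0 °C = 21.0 − 11.6 = 9.4 DD/day.
Total K = 57 + 53 + 50 = 160 DD.
Total duration = 160 / 9.4 = 17.021 ≈ 17.0 days.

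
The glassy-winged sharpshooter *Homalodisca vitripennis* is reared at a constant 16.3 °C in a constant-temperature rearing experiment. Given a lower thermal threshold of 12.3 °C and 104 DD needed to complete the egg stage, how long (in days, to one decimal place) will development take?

Daily accumulation = 16.3 − 12.3 = 4.0 DD/day.
Duration = 104 / 4.0 = 26.000 ≈ 26.0 days.

26.0 days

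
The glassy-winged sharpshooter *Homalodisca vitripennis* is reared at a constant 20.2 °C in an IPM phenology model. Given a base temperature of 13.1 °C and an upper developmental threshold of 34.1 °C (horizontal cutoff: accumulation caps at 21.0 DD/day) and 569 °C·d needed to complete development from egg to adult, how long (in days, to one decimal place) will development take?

Daily accumulation = 20.2 − 13.1 = 7.1 DD/day.
Duration = 569 / 7.1 = 80.141 ≈ 80.1 days.

80.1 days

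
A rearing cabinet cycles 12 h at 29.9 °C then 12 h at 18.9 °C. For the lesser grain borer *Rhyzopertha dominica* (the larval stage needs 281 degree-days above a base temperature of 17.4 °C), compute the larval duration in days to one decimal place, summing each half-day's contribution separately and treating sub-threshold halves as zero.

Day half: max(0, 29.9 − 17.4) × 0.5 = 12.5 × 0.5 = 6.25 DD.
Night half: max(0, 18.9 − 17.4) × 0.5 = 1.5 × 0.5 = 0.75 DD.
Per 24 h: 7.00 DD/day.
Duration = 281 / 7.00 = 40.143 ≈ 40.1 days.

40.1 days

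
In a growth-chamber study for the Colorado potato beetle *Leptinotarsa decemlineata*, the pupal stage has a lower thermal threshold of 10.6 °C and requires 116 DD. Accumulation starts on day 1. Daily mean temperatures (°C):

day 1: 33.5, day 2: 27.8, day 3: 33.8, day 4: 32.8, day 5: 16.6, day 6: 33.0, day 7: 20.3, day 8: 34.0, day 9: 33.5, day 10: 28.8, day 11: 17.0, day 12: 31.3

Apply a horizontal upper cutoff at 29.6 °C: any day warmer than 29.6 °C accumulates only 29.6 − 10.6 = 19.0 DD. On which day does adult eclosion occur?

Daily DD above 10.6 °C (capped at 19.0): 19.0, 17.2, 19.0, 19.0, 6.0, 19.0, 9.7, 19.0, 19.0, 18.2, 6.4, 19.0.
Cumulative: 19.0, 36.2, 55.2, 74.2, 80.2, 99.2, 108.9, 127.9, 146.9, 165.1, 171.5, 190.5.
The total first reaches 116 DD on day 8.

day 8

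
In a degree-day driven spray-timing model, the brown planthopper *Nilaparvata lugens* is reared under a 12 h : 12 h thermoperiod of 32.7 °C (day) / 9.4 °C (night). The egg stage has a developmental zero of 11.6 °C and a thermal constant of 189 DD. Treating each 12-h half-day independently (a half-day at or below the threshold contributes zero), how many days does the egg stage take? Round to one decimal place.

Day half: max(0, 32.7 − 11.6) × 0.5 = 21.1 × 0.5 = 10.55 DD.
Night half: max(0, 9.4 − 11.6) × 0.5 = 0.0 × 0.5 = 0.00 DD.
Per 24 h: 10.55 DD/day.
Duration = 189 / 10.55 = 17.915 ≈ 17.9 days.

17.9 days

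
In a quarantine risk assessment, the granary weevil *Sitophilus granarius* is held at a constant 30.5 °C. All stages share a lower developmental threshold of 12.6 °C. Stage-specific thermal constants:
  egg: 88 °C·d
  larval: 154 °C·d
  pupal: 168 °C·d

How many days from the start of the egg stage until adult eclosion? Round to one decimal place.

22.9 days

Daily accumulation at 30.5 °C = 30.5 − 12.6 = 17.9 DD/day.
Total K = 88 + 154 + 168 = 410 DD.
Total duration = 410 / 17.9 = 22.905 ≈ 22.9 days.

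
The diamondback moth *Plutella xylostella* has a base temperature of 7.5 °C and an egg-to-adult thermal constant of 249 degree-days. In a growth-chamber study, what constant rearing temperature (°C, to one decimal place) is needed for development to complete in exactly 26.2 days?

17.0 °C

Required daily accumulation = 249 / 26.2 = 9.504 DD/day.
T = T_base + 9.504 = 7.5 + 9.504 = 17.004 ≈ 17.0 °C.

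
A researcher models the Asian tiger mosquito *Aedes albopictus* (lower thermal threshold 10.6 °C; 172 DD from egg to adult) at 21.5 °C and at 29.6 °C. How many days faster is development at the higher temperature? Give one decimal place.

6.7 days

At 21.5 °C: 172 / (21.5 − 10.6) = 172 / 10.9 = 15.780 d.
At 29.6 °C: 172 / (29.6 − 10.6) = 172 / 19.0 = 9.053 d.
Difference = |15.780 − 9.053| = 6.727 ≈ 6.7 days.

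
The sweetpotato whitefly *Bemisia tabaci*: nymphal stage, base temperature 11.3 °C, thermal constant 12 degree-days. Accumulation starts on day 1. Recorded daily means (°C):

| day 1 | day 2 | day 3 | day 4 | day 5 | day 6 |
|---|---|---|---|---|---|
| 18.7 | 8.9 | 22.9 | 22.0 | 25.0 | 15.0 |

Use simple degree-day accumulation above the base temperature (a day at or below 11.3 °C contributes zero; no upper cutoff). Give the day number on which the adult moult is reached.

day 3

Daily DD above 11.3 °C: 7.4, 0.0, 11.6, 10.7, 13.7, 3.7.
Cumulative: 7.4, 7.4, 19.0, 29.7, 43.4, 47.1.
The total first reaches 12 DD on day 3.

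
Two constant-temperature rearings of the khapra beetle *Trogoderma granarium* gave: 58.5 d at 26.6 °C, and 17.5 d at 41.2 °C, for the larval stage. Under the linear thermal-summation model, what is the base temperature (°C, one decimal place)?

Linear rate model ⇒ the product D·(T − T_b) is constant across temperatures.
58.5·(26.6 − T_b) = 17.5·(41.2 − T_b)
T_b = (58.5·26.6 − 17.5·41.2) / (58.5 − 17.5) = 835.10 / 41.0 = 20.368 °C ≈ 20.4 °C.

20.4 °C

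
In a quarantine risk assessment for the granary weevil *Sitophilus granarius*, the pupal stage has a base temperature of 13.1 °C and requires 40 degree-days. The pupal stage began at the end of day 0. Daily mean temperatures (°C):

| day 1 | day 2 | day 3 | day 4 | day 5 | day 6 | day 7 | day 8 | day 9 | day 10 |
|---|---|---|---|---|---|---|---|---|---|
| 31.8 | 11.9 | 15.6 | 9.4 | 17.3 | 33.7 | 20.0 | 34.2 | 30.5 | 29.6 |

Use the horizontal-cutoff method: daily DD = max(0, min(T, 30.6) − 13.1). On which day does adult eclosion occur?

day 6

Daily DD above 13.1 °C (capped at 17.5): 17.5, 0.0, 2.5, 0.0, 4.2, 17.5, 6.9, 17.5, 17.4, 16.5.
Cumulative: 17.5, 17.5, 20.0, 20.0, 24.2, 41.7, 48.6, 66.1, 83.5, 100.0.
The total first reaches 40 DD on day 6.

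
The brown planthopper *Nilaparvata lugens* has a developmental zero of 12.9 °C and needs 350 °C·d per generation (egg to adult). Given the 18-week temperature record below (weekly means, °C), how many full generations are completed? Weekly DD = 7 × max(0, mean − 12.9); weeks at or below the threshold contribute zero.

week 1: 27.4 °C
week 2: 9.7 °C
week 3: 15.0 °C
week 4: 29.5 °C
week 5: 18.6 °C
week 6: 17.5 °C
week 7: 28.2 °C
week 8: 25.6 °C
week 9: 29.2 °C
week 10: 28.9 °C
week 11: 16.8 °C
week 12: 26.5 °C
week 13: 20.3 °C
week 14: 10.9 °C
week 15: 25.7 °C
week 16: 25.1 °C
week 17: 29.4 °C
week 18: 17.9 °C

3 generations

Weekly DD (7 × max(0, T̄ − 12.9)): 101.5, 0.0, 14.7, 116.2, 39.9, 32.2, 107.1, 88.9, 114.1, 112.0, 27.3, 95.2, 51.8, 0.0, 89.6, 85.4, 115.5, 35.0.
Season total = 1226.4 DD.
Complete generations = ⌊1226.4 / 350⌋ = 3.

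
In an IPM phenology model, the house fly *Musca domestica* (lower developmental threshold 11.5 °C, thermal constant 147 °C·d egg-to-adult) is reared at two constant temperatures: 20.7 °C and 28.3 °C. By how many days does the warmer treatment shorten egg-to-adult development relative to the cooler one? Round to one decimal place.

7.2 days

At 20.7 °C: 147 / (20.7 − 11.5) = 147 / 9.2 = 15.978 d.
At 28.3 °C: 147 / (28.3 − 11.5) = 147 / 16.8 = 8.750 d.
Difference = |15.978 − 8.750| = 7.228 ≈ 7.2 days.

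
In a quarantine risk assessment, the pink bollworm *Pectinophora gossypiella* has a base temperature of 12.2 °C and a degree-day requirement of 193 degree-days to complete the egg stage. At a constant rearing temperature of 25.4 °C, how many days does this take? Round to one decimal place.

Daily accumulation = 25.4 − 12.2 = 13.2 DD/day.
Duration = 193 / 13.2 = 14.621 ≈ 14.6 days.

14.6 days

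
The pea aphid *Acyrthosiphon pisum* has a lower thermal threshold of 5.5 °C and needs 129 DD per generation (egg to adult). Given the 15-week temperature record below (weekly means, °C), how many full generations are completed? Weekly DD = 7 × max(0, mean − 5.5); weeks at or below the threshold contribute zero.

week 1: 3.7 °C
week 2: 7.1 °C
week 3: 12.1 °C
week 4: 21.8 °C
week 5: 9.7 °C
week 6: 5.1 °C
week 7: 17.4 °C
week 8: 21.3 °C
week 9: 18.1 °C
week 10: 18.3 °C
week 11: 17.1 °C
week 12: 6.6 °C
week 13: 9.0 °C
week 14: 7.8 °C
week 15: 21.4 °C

6 generations

Weekly DD (7 × max(0, T̄ − 5.5)): 0.0, 11.2, 46.2, 114.1, 29.4, 0.0, 83.3, 110.6, 88.2, 89.6, 81.2, 7.7, 24.5, 16.1, 111.3.
Season total = 813.4 DD.
Complete generations = ⌊813.4 / 129⌋ = 6.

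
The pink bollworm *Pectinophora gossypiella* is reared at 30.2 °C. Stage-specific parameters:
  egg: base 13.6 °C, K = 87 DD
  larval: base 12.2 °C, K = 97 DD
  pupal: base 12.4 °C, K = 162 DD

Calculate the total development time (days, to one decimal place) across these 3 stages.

19.7 days

egg: 87 / (30.2 − 13.6) = 87 / 16.6 = 5.241 d.
larval: 97 / (30.2 − 12.2) = 97 / 18.0 = 5.389 d.
pupal: 162 / (30.2 − 12.4) = 162 / 17.8 = 9.101 d.
Sum = 19.731 ≈ 19.7 days.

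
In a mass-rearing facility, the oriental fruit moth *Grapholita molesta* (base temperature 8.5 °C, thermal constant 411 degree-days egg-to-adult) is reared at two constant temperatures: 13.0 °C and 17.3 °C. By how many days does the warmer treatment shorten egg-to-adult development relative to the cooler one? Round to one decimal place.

44.6 days

At 13.0 °C: 411 / (13.0 − 8.5) = 411 / 4.5 = 91.333 d.
At 17.3 °C: 411 / (17.3 − 8.5) = 411 / 8.8 = 46.705 d.
Difference = |91.333 − 46.705| = 44.629 ≈ 44.6 days.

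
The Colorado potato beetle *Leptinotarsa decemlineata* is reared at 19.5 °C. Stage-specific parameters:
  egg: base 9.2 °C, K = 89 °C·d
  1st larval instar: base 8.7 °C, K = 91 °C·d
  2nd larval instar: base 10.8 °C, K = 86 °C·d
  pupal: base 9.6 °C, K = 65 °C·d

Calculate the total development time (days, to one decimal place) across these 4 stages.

egg: 89 / (19.5 − 9.2) = 89 / 10.3 = 8.641 d.
1st larval instar: 91 / (19.5 − 8.7) = 91 / 10.8 = 8.426 d.
2nd larval instar: 86 / (19.5 − 10.8) = 86 / 8.7 = 9.885 d.
pupal: 65 / (19.5 − 9.6) = 65 / 9.9 = 6.566 d.
Sum = 33.517 ≈ 33.5 days.

33.5 days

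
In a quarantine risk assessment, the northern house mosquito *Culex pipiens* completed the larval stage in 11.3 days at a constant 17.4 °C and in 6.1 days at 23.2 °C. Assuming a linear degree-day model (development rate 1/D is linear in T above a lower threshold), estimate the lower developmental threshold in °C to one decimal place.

10.6 °C

Under the model K = D·(T − T_b), so D₁·(T₁ − T_b) = D₂·(T₂ − T_b).
11.3·(17.4 − T_b) = 6.1·(23.2 − T_b)
T_b = (11.3·17.4 − 6.1·23.2) / (11.3 − 6.1) = 55.10 / 5.2 = 10.596 °C ≈ 10.6 °C.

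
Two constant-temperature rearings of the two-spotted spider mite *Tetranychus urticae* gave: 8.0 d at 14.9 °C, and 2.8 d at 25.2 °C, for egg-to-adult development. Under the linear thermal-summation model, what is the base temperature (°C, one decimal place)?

9.4 °C

Under the model K = D·(T − T_b), so D₁·(T₁ − T_b) = D₂·(T₂ − T_b).
8.0·(14.9 − T_b) = 2.8·(25.2 − T_b)
T_b = (8.0·14.9 − 2.8·25.2) / (8.0 − 2.8) = 48.64 / 5.2 = 9.354 °C ≈ 9.4 °C.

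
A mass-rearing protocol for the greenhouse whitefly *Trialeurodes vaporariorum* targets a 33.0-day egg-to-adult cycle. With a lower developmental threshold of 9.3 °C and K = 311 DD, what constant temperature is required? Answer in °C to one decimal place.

Required daily accumulation = 311 / 33.0 = 9.424 DD/day.
T = T_base + 9.424 = 9.3 + 9.424 = 18.724 ≈ 18.7 °C.

18.7 °C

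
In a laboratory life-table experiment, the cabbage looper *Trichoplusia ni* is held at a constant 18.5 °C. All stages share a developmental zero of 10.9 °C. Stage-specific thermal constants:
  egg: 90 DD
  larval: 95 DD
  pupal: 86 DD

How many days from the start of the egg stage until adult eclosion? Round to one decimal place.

Daily accumulation at 18.5 °C = 18.5 − 10.9 = 7.6 DD/day.
Total K = 90 + 95 + 86 = 271 DD.
Total duration = 271 / 7.6 = 35.658 ≈ 35.7 days.

35.7 days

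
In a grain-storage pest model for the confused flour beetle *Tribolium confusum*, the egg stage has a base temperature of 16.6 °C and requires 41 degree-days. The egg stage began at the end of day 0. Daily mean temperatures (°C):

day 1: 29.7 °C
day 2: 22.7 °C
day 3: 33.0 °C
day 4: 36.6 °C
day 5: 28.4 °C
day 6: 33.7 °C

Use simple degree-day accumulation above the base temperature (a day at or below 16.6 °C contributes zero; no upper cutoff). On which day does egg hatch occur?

day 4

Daily DD above 16.6 °C: 13.1, 6.1, 16.4, 20.0, 11.8, 17.1.
Cumulative: 13.1, 19.2, 35.6, 55.6, 67.4, 84.5.
The total first reaches 41 DD on day 4.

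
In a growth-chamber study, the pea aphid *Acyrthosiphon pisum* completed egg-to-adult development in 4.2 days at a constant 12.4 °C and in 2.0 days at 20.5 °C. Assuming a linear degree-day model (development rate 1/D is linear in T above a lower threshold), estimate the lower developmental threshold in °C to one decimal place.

5.0 °C

Equal thermal constants: D₁(T₁ − T_b) = D₂(T₂ − T_b).
4.2·(12.4 − T_b) = 2.0·(20.5 − T_b)
T_b = (4.2·12.4 − 2.0·20.5) / (4.2 − 2.0) = 11.08 / 2.2 = 5.036 °C ≈ 5.0 °C.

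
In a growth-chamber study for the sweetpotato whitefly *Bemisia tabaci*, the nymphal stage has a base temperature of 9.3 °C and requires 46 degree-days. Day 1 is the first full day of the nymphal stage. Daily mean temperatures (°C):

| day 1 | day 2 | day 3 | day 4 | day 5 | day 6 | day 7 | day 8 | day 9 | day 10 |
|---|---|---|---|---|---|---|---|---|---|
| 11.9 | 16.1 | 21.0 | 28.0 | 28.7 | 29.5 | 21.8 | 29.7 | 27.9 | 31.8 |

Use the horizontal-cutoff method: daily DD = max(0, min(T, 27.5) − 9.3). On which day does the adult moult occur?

Daily DD above 9.3 °C (capped at 18.2): 2.6, 6.8, 11.7, 18.2, 18.2, 18.2, 12.5, 18.2, 18.2, 18.2.
Cumulative: 2.6, 9.4, 21.1, 39.3, 57.5, 75.7, 88.2, 106.4, 124.6, 142.8.
The total first reaches 46 DD on day 5.

day 5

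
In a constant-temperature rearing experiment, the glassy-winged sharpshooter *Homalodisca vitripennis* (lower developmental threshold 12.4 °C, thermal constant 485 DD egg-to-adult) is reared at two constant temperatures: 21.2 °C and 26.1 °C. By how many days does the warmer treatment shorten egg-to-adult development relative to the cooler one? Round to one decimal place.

19.7 days

At 21.2 °C: 485 / (21.2 − 12.4) = 485 / 8.8 = 55.114 d.
At 26.1 °C: 485 / (26.1 − 12.4) = 485 / 13.7 = 35.401 d.
Difference = |55.114 − 35.401| = 19.712 ≈ 19.7 days.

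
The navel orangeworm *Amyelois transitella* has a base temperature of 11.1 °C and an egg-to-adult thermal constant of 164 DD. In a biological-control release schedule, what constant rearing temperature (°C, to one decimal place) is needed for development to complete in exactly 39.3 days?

15.3 °C

Required daily accumulation = 164 / 39.3 = 4.173 DD/day.
T = T_base + 4.173 = 11.1 + 4.173 = 15.273 ≈ 15.3 °C.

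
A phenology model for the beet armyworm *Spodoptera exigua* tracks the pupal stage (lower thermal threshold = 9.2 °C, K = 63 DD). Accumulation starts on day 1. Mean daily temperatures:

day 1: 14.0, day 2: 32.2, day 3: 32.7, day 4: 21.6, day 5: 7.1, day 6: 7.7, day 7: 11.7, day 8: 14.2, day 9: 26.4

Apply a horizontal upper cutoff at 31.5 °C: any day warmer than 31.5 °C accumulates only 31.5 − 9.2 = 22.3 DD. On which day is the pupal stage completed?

Daily DD above 9.2 °C (capped at 22.3): 4.8, 22.3, 22.3, 12.4, 0.0, 0.0, 2.5, 5.0, 17.2.
Cumulative: 4.8, 27.1, 49.4, 61.8, 61.8, 61.8, 64.3, 69.3, 86.5.
The total first reaches 63 DD on day 7.

day 7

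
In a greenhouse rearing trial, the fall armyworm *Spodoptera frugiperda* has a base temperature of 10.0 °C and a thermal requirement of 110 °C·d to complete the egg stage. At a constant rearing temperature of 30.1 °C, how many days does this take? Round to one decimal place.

Daily accumulation = 30.1 − 10.0 = 20.1 DD/day.
Duration = 110 / 20.1 = 5.473 ≈ 5.5 days.

5.5 days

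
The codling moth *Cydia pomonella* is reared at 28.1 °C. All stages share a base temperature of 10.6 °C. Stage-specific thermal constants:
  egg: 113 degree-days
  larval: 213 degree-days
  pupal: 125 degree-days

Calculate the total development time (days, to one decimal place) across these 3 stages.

25.8 days

Daily accumulation at 28.1 °C = 28.1 − 10.6 = 17.5 DD/day.
Total K = 113 + 213 + 125 = 451 DD.
Total duration = 451 / 17.5 = 25.771 ≈ 25.8 days.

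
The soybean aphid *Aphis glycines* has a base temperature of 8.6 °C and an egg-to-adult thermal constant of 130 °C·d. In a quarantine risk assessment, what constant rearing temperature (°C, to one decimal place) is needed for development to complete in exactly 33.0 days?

Required daily accumulation = 130 / 33.0 = 3.939 DD/day.
T = T_base + 3.939 = 8.6 + 3.939 = 12.539 ≈ 12.5 °C.

12.5 °C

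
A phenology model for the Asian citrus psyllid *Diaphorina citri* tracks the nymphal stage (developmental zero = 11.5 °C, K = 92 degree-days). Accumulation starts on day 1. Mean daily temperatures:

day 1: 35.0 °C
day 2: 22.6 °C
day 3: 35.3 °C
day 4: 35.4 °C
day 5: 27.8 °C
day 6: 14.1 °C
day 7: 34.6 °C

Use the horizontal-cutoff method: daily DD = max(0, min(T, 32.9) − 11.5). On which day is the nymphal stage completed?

day 6

Daily DD above 11.5 °C (capped at 21.4): 21.4, 11.1, 21.4, 21.4, 16.3, 2.6, 21.4.
Cumulative: 21.4, 32.5, 53.9, 75.3, 91.6, 94.2, 115.6.
The total first reaches 92 DD on day 6.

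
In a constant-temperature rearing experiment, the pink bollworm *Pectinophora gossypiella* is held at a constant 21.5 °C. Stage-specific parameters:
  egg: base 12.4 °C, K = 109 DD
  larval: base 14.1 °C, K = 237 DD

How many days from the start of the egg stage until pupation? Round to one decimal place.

egg: 109 / (21.5 − 12.4) = 109 / 9.1 = 11.978 d.
larval: 237 / (21.5 − 14.1) = 237 / 7.4 = 32.027 d.
Sum = 44.005 ≈ 44.0 days.

44.0 days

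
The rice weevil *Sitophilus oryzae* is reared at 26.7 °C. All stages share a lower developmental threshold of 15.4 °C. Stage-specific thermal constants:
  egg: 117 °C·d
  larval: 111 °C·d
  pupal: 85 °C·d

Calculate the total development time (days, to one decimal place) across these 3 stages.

Daily accumulation at 26.7 °C = 26.7 − 15.4 = 11.3 DD/day.
Total K = 117 + 111 + 85 = 313 DD.
Total duration = 313 / 11.3 = 27.699 ≈ 27.7 days.

27.7 days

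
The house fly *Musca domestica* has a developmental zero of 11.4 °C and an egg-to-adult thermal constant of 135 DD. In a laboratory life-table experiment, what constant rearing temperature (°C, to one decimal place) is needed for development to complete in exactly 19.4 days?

Required daily accumulation = 135 / 19.4 = 6.959 DD/day.
T = T_base + 6.959 = 11.4 + 6.959 = 18.359 ≈ 18.4 °C.

18.4 °C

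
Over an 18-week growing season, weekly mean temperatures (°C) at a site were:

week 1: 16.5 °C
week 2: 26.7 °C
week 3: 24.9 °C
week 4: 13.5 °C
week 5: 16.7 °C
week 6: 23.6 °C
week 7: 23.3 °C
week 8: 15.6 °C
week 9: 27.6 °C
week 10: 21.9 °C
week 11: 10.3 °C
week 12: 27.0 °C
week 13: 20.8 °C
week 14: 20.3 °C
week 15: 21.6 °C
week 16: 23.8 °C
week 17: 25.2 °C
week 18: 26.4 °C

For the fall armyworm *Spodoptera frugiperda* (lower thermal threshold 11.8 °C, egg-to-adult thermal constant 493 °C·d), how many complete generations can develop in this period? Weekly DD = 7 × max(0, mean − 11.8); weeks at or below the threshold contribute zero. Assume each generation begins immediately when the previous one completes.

2 generations

Weekly DD (7 × max(0, T̄ − 11.8)): 32.9, 104.3, 91.7, 11.9, 34.3, 82.6, 80.5, 26.6, 110.6, 70.7, 0.0, 106.4, 63.0, 59.5, 68.6, 84.0, 93.8, 102.2.
Season total = 1223.6 DD.
Complete generations = ⌊1223.6 / 493⌋ = 2.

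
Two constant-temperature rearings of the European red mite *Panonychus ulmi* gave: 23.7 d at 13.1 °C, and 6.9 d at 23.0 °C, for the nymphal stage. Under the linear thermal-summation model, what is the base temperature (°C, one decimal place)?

9.0 °C

Equal thermal constants: D₁(T₁ − T_b) = D₂(T₂ − T_b).
23.7·(13.1 − T_b) = 6.9·(23.0 − T_b)
T_b = (23.7·13.1 − 6.9·23.0) / (23.7 − 6.9) = 151.77 / 16.8 = 9.034 °C ≈ 9.0 °C.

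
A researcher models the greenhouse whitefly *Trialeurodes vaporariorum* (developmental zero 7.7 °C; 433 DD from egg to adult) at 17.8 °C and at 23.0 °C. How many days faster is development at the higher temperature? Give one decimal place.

14.6 days

At 17.8 °C: 433 / (17.8 − 7.7) = 433 / 10.1 = 42.871 d.
At 23.0 °C: 433 / (23.0 − 7.7) = 433 / 15.3 = 28.301 d.
Difference = |42.871 − 28.301| = 14.571 ≈ 14.6 days.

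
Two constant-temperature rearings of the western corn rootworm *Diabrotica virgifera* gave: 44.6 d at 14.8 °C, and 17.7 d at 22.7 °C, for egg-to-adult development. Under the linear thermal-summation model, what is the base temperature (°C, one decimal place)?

9.6 °C

Equal thermal constants: D₁(T₁ − T_b) = D₂(T₂ − T_b).
44.6·(14.8 − T_b) = 17.7·(22.7 − T_b)
T_b = (44.6·14.8 − 17.7·22.7) / (44.6 − 17.7) = 258.29 / 26.9 = 9.602 °C ≈ 9.6 °C.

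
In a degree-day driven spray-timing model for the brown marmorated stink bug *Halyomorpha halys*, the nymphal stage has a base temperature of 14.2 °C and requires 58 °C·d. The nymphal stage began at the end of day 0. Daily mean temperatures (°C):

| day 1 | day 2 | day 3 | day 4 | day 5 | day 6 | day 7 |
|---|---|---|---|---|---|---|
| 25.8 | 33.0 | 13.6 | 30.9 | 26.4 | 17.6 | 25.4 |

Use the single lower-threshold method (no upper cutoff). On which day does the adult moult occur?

Daily DD above 14.2 °C: 11.6, 18.8, 0.0, 16.7, 12.2, 3.4, 11.2.
Cumulative: 11.6, 30.4, 30.4, 47.1, 59.3, 62.7, 73.9.
The total first reaches 58 DD on day 5.

day 5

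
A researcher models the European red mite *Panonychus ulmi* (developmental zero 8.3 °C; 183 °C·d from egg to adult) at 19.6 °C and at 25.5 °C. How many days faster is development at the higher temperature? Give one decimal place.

At 19.6 °C: 183 / (19.6 − 8.3) = 183 / 11.3 = 16.195 d.
At 25.5 °C: 183 / (25.5 − 8.3) = 183 / 17.2 = 10.640 d.
Difference = |16.195 − 10.640| = 5.555 ≈ 5.6 days.

5.6 days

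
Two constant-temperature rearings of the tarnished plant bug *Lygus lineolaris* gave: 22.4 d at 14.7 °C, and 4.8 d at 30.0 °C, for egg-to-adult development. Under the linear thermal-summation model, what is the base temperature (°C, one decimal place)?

Under the model K = D·(T − T_b), so D₁·(T₁ − T_b) = D₂·(T₂ − T_b).
22.4·(14.7 − T_b) = 4.8·(30.0 − T_b)
T_b = (22.4·14.7 − 4.8·30.0) / (22.4 − 4.8) = 185.28 / 17.6 = 10.527 °C ≈ 10.5 °C.

10.5 °C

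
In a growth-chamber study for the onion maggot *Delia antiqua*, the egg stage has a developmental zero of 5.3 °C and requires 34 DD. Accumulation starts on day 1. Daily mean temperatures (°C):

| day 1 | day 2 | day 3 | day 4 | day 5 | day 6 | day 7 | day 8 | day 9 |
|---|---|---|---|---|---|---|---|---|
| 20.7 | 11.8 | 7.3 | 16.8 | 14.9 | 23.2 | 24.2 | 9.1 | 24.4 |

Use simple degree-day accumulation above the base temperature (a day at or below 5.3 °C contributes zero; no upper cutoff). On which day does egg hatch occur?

Daily DD above 5.3 °C: 15.4, 6.5, 2.0, 11.5, 9.6, 17.9, 18.9, 3.8, 19.1.
Cumulative: 15.4, 21.9, 23.9, 35.4, 45.0, 62.9, 81.8, 85.6, 104.7.
The total first reaches 34 DD on day 4.

day 4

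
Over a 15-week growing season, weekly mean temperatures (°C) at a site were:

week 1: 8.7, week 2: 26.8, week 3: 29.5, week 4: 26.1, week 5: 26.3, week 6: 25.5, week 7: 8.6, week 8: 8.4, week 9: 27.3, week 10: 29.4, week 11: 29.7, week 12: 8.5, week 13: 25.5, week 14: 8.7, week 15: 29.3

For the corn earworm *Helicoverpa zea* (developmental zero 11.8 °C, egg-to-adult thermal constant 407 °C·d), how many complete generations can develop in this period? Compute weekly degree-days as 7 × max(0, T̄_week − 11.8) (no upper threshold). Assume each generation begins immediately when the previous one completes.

2 generations

Weekly DD (7 × max(0, T̄ − 11.8)): 0.0, 105.0, 123.9, 100.1, 101.5, 95.9, 0.0, 0.0, 108.5, 123.2, 125.3, 0.0, 95.9, 0.0, 122.5.
Season total = 1101.8 DD.
Complete generations = ⌊1101.8 / 407⌋ = 2.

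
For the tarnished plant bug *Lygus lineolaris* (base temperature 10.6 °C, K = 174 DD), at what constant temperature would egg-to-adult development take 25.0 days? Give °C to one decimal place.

Required daily accumulation = 174 / 25.0 = 6.960 DD/day.
T = T_base + 6.960 = 10.6 + 6.960 = 17.560 ≈ 17.6 °C.

17.6 °C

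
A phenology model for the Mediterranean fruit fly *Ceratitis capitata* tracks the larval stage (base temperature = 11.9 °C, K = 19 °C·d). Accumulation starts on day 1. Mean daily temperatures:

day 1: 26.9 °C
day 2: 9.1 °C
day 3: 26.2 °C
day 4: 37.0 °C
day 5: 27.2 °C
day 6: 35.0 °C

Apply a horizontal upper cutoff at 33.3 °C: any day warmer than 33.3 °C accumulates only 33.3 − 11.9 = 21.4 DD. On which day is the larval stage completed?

Daily DD above 11.9 °C (capped at 21.4): 15.0, 0.0, 14.3, 21.4, 15.3, 21.4.
Cumulative: 15.0, 15.0, 29.3, 50.7, 66.0, 87.4.
The total first reaches 19 DD on day 3.

day 3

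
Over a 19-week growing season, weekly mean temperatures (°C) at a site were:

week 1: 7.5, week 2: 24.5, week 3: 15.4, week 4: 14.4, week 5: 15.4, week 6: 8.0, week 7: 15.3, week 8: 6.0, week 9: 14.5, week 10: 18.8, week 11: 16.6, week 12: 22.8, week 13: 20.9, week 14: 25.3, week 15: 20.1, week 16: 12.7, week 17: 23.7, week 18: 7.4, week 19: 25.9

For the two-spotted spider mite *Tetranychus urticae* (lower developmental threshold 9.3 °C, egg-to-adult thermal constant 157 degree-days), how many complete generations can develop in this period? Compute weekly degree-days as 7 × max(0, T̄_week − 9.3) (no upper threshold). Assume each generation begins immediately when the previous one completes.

Weekly DD (7 × max(0, T̄ − 9.3)): 0.0, 106.4, 42.7, 35.7, 42.7, 0.0, 42.0, 0.0, 36.4, 66.5, 51.1, 94.5, 81.2, 112.0, 75.6, 23.8, 100.8, 0.0, 116.2.
Season total = 1027.6 DD.
Complete generations = ⌊1027.6 / 157⌋ = 6.

6 generations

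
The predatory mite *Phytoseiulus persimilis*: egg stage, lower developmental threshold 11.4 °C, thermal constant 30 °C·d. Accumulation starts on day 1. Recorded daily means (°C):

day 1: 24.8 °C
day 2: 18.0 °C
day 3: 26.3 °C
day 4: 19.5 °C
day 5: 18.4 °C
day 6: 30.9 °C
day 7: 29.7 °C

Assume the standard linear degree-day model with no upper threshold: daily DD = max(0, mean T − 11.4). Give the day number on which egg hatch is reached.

Daily DD above 11.4 °C: 13.4, 6.6, 14.9, 8.1, 7.0, 19.5, 18.3.
Cumulative: 13.4, 20.0, 34.9, 43.0, 50.0, 69.5, 87.8.
The total first reaches 30 DD on day 3.

day 3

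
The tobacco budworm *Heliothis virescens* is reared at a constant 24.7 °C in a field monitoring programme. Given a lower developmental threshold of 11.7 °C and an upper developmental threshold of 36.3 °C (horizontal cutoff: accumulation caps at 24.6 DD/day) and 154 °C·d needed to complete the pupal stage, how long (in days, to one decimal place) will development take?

11.8 days

Daily accumulation = 24.7 − 11.7 = 13.0 DD/day.
Duration = 154 / 13.0 = 11.846 ≈ 11.8 days.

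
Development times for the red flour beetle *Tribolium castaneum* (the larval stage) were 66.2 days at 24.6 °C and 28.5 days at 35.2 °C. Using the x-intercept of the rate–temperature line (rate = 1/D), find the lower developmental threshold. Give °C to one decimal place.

16.6 °C

Under the model K = D·(T − T_b), so D₁·(T₁ − T_b) = D₂·(T₂ − T_b).
66.2·(24.6 − T_b) = 28.5·(35.2 − T_b)
T_b = (66.2·24.6 − 28.5·35.2) / (66.2 − 28.5) = 625.32 / 37.7 = 16.587 °C ≈ 16.6 °C.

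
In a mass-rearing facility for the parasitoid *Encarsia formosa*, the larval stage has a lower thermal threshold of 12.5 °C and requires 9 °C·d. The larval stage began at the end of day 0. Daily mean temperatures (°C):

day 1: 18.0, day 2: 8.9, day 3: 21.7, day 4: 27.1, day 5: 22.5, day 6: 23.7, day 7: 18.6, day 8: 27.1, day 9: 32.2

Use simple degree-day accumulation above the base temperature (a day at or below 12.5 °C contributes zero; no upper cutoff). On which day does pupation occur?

Daily DD above 12.5 °C: 5.5, 0.0, 9.2, 14.6, 10.0, 11.2, 6.1, 14.6, 19.7.
Cumulative: 5.5, 5.5, 14.7, 29.3, 39.3, 50.5, 56.6, 71.2, 90.9.
The total first reaches 9 DD on day 3.

day 3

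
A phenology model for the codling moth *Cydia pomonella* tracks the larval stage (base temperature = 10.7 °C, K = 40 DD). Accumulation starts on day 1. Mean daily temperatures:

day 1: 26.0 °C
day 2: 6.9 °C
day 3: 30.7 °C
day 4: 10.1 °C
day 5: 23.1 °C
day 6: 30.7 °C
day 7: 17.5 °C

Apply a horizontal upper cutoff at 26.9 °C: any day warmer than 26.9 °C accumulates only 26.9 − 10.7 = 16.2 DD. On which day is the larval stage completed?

day 5

Daily DD above 10.7 °C (capped at 16.2): 15.3, 0.0, 16.2, 0.0, 12.4, 16.2, 6.8.
Cumulative: 15.3, 15.3, 31.5, 31.5, 43.9, 60.1, 66.9.
The total first reaches 40 DD on day 5.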